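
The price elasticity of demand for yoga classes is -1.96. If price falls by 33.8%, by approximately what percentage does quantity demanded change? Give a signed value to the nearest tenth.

66.2

%ΔQ ≈ E × %ΔP = (-1.96) × (-33.8%) ≈ 66.2%.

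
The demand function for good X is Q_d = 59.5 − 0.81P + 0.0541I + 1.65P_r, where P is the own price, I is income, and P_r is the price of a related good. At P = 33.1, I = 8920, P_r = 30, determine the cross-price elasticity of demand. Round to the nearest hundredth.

0.09

First evaluate Q_d: 59.5 − 0.81(33.1) + 0.0541(8920) + 1.65(30) = 59.5 − 26.811 + 482.572 + 49.5 = 564.761.
∂Q_d/∂P_r = +1.65, so E_xy = 1.65·(30/564.761) ≈ 0.09.
E_xy > 0: the goods are substitutes.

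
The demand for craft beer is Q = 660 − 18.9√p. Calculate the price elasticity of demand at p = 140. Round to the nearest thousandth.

-0.256

At p = 140, Q = 436.3722.
dQ/dp = −18.9/(2√p) = −18.9/(2·11.8322).
Point elasticity E = (dQ/dp)·(p/Q) = -0.7987 × 140/436.3722 ≈ -0.256.
|E| < 1, so demand is inelastic at this price.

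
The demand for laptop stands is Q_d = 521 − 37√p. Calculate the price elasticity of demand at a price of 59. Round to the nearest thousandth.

-0.600

At p = 59, Q_d = 236.7976.
dQ_d/dp = −37/(2√p) = −37/(2·7.6811).
Point elasticity E = (dQ_d/dp)·(p/Q_d) = -2.4085 × 59/236.7976 ≈ -0.600.
|E| < 1, so demand is inelastic at this price.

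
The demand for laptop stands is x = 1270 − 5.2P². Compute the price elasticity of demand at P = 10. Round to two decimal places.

-1.39

At P = 10, x = 750.
dx/dP = −2·5.2·P = −104.
Point elasticity E = (dx/dP)·(P/x) = -104 × 10/750 ≈ -1.39.
|E| > 1, so demand is elastic at this price.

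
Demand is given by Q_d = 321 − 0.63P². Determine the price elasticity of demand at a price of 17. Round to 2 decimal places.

-2.62

At P = 17, Q_d = 138.93.
dQ_d/dP = −2·0.63·P = −21.42.
Point elasticity E = (dQ_d/dP)·(P/Q_d) = -21.42 × 17/138.93 ≈ -2.62.
|E| > 1, so demand is elastic at this price.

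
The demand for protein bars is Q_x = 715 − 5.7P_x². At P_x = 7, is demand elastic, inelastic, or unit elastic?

At P_x = 7, Q_x = 435.7.
dQ_x/dP_x = −2·5.7·P_x = −79.8.
Point elasticity E = (dQ_x/dP_x)·(P_x/Q_x) = -79.8 × 7/435.7 ≈ -1.282.
|E| ≈ 1.282 > 1, so demand is elastic.

elastic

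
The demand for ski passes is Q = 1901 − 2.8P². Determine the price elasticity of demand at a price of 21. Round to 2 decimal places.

At P = 21, Q = 666.2.
dQ/dP = −2·2.8·P = −117.6.
Point elasticity E = (dQ/dP)·(P/Q) = -117.6 × 21/666.2 ≈ -3.71.
|E| > 1, so demand is elastic at this price.

-3.71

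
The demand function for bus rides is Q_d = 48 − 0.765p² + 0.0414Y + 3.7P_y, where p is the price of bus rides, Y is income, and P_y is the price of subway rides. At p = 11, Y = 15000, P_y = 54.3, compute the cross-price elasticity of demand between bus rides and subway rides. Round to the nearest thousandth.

0.258

At the given point, Q_d = 48 − 0.765(11)² + 0.0414(15000) + 3.7(54.3) = 48 − 92.565 + 621 + 200.91 = 777.345.
∂Q_d/∂P_y = +3.7, so E_xy = 3.7·(54.3/777.345) ≈ 0.258.
E_xy > 0: the goods are substitutes.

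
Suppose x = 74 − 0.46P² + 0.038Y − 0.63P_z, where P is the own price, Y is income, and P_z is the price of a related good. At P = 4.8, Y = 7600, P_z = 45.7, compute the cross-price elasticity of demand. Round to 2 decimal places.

First evaluate x: 74 − 0.46(4.8)² + 0.038(7600) − 0.63(45.7) = 74 − 10.5984 + 288.8 − 28.791 = 323.4106.
∂x/∂P_z = −0.63, so E_xy = -0.63·(45.7/323.4106) ≈ -0.09.
E_xy < 0: the goods are complements.

-0.09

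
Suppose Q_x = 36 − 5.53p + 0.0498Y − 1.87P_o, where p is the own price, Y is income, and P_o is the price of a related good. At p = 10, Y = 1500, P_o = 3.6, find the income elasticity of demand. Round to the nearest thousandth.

1.535

First evaluate Q_x: 36 − 5.53(10) + 0.0498(1500) − 1.87(3.6) = 36 − 55.3 + 74.7 − 6.732 = 48.668.
∂Q_x/∂Y = +0.0498, so E_I = 0.0498·(1500/48.668) ≈ 1.535.
E_I > 1: normal good (luxury).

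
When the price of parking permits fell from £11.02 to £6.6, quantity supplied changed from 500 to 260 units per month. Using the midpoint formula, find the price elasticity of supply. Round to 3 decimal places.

%ΔQ = (260 − 500)/[(500 + 260)/2] = -240/380 ≈ -0.6316.
%Δp = (6.6 − 11.02)/[(11.02 + 6.6)/2] = -4.42/8.81 ≈ -0.5017.
Arc elasticity E = %ΔQ/%Δp ≈ -0.6316/-0.5017 ≈ 1.259.
|E| > 1: supply is elastic over this range.

1.259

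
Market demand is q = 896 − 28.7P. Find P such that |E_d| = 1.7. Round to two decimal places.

19.66

Set −bP/(a − bP) = −1.7 ⇒ bP = 1.7(a − bP) ⇒ bP(1+1.7) = 1.7·a.
P = 1.7·896/(28.7·2.7) ≈ 19.66.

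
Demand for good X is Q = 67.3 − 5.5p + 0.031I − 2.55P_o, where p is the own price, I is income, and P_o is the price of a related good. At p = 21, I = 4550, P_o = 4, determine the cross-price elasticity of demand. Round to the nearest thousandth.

-0.123

First evaluate Q: 67.3 − 5.5(21) + 0.031(4550) − 2.55(4) = 67.3 − 115.5 + 141.05 − 10.2 = 82.65.
∂Q/∂P_o = −2.55, so E_xy = -2.55·(4/82.65) ≈ -0.123.
E_xy < 0: the goods are complements.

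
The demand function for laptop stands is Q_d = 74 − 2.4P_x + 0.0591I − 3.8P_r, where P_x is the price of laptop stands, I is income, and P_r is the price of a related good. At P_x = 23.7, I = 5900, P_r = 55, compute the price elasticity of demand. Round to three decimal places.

Q_d = 74 − 2.4(23.7) + 0.0591(5900) − 3.8(55) = 74 − 56.88 + 348.69 − 209 = 156.81.
∂Q_d/∂P_x = −2.4, so E_p = (−2.4)·(23.7/156.81) ≈ -0.363.
|E_p| < 1: demand is inelastic.

-0.363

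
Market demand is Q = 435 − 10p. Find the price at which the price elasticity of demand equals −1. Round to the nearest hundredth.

21.75

For linear demand Q = a − bp, E = −bp/(a − bp). |E| = 1 ⇒ bp = a − bp ⇒ p = a/(2b).
p = 435/(2·10) = 21.75.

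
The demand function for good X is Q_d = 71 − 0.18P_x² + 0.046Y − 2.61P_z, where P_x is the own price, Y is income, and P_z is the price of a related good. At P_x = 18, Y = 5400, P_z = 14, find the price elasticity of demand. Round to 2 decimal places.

-0.52

First evaluate Q_d: 71 − 0.18(18)² + 0.046(5400) − 2.61(14) = 71 − 58.32 + 248.4 − 36.54 = 224.54.
∂Q_d/∂P_x = −2·0.18·P_x = -6.48, so E_p = -6.48·(18/224.54) ≈ -0.52.
|E_p| < 1: demand is inelastic.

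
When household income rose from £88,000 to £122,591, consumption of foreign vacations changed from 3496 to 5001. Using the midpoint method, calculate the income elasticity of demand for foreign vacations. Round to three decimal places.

1.078

%ΔQ = (5001 − 3496)/[(3496+5001)/2] = 1505/4248.5 ≈ 0.3542.
%ΔI = (122,591 − 88,000)/[(88,000+122,591)/2] = 34591/105295.5 ≈ 0.3285.
E_I = %ΔQ/%ΔI ≈ 1.078.
E_I > 1: normal good (luxury).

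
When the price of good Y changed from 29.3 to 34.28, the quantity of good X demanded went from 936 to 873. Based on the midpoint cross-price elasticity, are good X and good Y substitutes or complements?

complements

%ΔQ_x = (873 − 936)/[(936+873)/2] = -63/904.5 ≈ -0.0697.
%ΔP_y = (34.28 − 29.3)/[(29.3+34.28)/2] ≈ 0.1567.
E_xy = -0.0697/0.1567 ≈ -0.445.
E_xy < 0, so the goods are complements.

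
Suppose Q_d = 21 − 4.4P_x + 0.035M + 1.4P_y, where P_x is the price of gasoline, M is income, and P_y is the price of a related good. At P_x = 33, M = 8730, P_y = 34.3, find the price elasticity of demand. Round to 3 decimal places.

-0.633

Evaluating quantity at (P_x, M, P_y) gives Q_d = 21 − 4.4(33) + 0.035(8730) + 1.4(34.3) = 21 − 145.2 + 305.55 + 48.02 = 229.37.
∂Q_d/∂P_x = −4.4, so E_p = (−4.4)·(33/229.37) ≈ -0.633.
|E_p| < 1: demand is inelastic.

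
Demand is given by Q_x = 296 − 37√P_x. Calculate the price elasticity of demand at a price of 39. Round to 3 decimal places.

-1.779

At P_x = 39, Q_x = 64.9351.
dQ_x/dP_x = −37/(2√P_x) = −37/(2·6.245).
Point elasticity E = (dQ_x/dP_x)·(P_x/Q_x) = -2.9624 × 39/64.9351 ≈ -1.779.
|E| > 1, so demand is elastic at this price.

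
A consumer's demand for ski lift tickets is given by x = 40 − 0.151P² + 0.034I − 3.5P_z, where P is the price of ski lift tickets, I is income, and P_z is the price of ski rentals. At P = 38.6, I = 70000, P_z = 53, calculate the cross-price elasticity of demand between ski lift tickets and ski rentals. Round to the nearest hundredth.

First evaluate x: 40 − 0.151(38.6)² + 0.034(70000) − 3.5(53) = 40 − 224.984 + 2380 − 185.5 = 2009.516.
∂x/∂P_z = −3.5, so E_xy = -3.5·(53/2009.516) ≈ -0.09.
E_xy < 0: the goods are complements.

-0.09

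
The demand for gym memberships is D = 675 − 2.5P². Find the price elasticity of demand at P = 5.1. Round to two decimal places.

-0.21

At P = 5.1, D = 609.975.
dD/dP = −2·2.5·P = −25.5.
Point elasticity E = (dD/dP)·(P/D) = -25.5 × 5.1/609.975 ≈ -0.21.
|E| < 1, so demand is inelastic at this price.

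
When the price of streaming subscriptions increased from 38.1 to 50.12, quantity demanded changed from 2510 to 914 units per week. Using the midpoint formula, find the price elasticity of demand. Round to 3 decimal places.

-3.421

%ΔQ = (914 − 2510)/[(2510 + 914)/2] = -1596/1712 ≈ -0.9322.
%Δp = (50.12 − 38.1)/[(38.1 + 50.12)/2] = 12.02/44.11 ≈ 0.2725.
Arc elasticity E = %ΔQ/%Δp ≈ -0.9322/0.2725 ≈ -3.421.
|E| > 1: demand is elastic over this range.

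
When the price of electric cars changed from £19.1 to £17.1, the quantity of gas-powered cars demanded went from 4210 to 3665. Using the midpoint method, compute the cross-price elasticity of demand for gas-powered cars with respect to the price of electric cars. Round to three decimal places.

1.253

%ΔQ_x = (3665 − 4210)/[(4210+3665)/2] = -545/3937.5 ≈ -0.1384.
%ΔP_y = (17.1 − 19.1)/[(19.1+17.1)/2] ≈ -0.1105.
E_xy = -0.1384/-0.1105 ≈ 1.253.
E_xy > 0, so gas-powered cars and electric cars are substitutes.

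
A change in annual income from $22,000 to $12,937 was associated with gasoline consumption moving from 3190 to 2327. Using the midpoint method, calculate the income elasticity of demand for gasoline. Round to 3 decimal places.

0.603

%ΔQ = (2327 − 3190)/[(3190+2327)/2] = -863/2758.5 ≈ -0.3129.
%ΔM = (12,937 − 22,000)/[(22,000+12,937)/2] = -9063/17468.5 ≈ -0.5188.
E_I = %ΔQ/%ΔM ≈ 0.603.
E_I ∈ (0,1): normal good (necessity).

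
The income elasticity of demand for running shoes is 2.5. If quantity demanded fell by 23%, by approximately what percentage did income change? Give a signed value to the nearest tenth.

-9.2

%ΔQ ≈ E × %ΔI ⇒ %ΔI = %ΔQ / E = (-23%)/(2.5) = -9.2%.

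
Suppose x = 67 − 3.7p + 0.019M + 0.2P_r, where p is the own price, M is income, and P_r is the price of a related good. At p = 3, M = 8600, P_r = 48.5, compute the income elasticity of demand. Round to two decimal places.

First evaluate x: 67 − 3.7(3) + 0.019(8600) + 0.2(48.5) = 67 − 11.1 + 163.4 + 9.7 = 229.
∂x/∂M = +0.019, so E_I = 0.019·(8600/229) ≈ 0.71.
E_I ∈ (0,1): normal good (necessity).

0.71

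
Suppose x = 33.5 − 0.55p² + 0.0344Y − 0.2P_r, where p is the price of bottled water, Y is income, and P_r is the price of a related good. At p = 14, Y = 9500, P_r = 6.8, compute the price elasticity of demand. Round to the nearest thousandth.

Substituting, x = 33.5 − 0.55(14)² + 0.0344(9500) − 0.2(6.8) = 33.5 − 107.8 + 326.8 − 1.36 = 251.14.
∂x/∂p = −2·0.55·p = -15.4, so E_p = -15.4·(14/251.14) ≈ -0.858.
|E_p| < 1: demand is inelastic.

-0.858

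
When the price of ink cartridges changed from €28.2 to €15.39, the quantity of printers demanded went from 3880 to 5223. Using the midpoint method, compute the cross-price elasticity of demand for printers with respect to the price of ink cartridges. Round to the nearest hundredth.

-0.50

%ΔQ_x = (5223 − 3880)/[(3880+5223)/2] = 1343/4551.5 ≈ 0.2951.
%ΔP_y = (15.39 − 28.2)/[(28.2+15.39)/2] ≈ -0.5877.
E_xy = 0.2951/-0.5877 ≈ -0.50.
E_xy < 0, so printers and ink cartridges are complements.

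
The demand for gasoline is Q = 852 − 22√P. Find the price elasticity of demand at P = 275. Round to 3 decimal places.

At P = 275, Q = 487.1713.
dQ/dP = −22/(2√P) = −22/(2·16.5831).
Point elasticity E = (dQ/dP)·(P/Q) = -0.6633 × 275/487.1713 ≈ -0.374.
|E| < 1, so demand is inelastic at this price.

-0.374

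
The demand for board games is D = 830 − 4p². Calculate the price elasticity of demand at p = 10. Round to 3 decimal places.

-1.860

At p = 10, D = 430.
dD/dp = −2·4·p = −80.
Point elasticity E = (dD/dp)·(p/D) = -80 × 10/430 ≈ -1.860.
|E| > 1, so demand is elastic at this price.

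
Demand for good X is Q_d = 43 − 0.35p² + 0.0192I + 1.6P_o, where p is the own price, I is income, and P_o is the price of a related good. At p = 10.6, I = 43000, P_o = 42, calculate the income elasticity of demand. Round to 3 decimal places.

At the given point, Q_d = 43 − 0.35(10.6)² + 0.0192(43000) + 1.6(42) = 43 − 39.326 + 825.6 + 67.2 = 896.474.
∂Q_d/∂I = +0.0192, so E_I = 0.0192·(43000/896.474) ≈ 0.921.
E_I ∈ (0,1): normal good (necessity).

0.921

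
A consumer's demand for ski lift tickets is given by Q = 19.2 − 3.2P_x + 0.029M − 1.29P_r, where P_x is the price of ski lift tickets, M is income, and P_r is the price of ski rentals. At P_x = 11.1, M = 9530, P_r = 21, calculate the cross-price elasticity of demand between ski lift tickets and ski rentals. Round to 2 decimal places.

-0.12

Substituting, Q = 19.2 − 3.2(11.1) + 0.029(9530) − 1.29(21) = 19.2 − 35.52 + 276.37 − 27.09 = 232.96.
∂Q/∂P_r = −1.29, so E_xy = -1.29·(21/232.96) ≈ -0.12.
E_xy < 0: the goods are complements.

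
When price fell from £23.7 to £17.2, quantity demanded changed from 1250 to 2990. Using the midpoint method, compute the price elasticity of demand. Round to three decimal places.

-2.582

%Δq = (2990 − 1250)/[(1250 + 2990)/2] = 1740/2120 ≈ 0.8208.
%ΔP = (17.2 − 23.7)/[(23.7 + 17.2)/2] = -6.5/20.45 ≈ -0.3178.
Arc elasticity E = %Δq/%ΔP ≈ 0.8208/-0.3178 ≈ -2.582.
|E| > 1: demand is elastic over this range.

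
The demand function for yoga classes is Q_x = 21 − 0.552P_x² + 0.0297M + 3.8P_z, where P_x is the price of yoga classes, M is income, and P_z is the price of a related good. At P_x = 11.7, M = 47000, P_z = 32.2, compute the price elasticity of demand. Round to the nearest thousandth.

-0.103

Evaluating quantity at (P_x, M, P_z) gives Q_x = 21 − 0.552(11.7)² + 0.0297(47000) + 3.8(32.2) = 21 − 75.5633 + 1395.9 + 122.36 = 1463.6967.
∂Q_x/∂P_x = −2·0.552·P_x = -12.9168, so E_p = -12.9168·(11.7/1463.6967) ≈ -0.103.
|E_p| < 1: demand is inelastic.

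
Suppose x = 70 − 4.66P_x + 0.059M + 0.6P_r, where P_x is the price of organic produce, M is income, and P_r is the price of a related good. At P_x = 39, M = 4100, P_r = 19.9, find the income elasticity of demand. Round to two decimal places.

Substituting, x = 70 − 4.66(39) + 0.059(4100) + 0.6(19.9) = 70 − 181.74 + 241.9 + 11.94 = 142.1.
∂x/∂M = +0.059, so E_I = 0.059·(4100/142.1) ≈ 1.70.
E_I > 1: normal good (luxury).

1.70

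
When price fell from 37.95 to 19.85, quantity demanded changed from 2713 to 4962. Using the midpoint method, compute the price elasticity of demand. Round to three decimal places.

%Δq = (4962 − 2713)/[(2713 + 4962)/2] = 2249/3837.5 ≈ 0.5861.
%Δp = (19.85 − 37.95)/[(37.95 + 19.85)/2] = -18.1/28.9 ≈ -0.6263.
Arc elasticity E = %Δq/%Δp ≈ 0.5861/-0.6263 ≈ -0.936.
|E| < 1: demand is inelastic over this range.

-0.936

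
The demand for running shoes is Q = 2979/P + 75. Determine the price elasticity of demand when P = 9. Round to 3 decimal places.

At P = 9, Q = 406.
dQ/dP = −2979/P² = −36.7778.
Point elasticity E = (dQ/dP)·(P/Q) = -36.7778 × 9/406 ≈ -0.815.
|E| < 1, so demand is inelastic at this price.

-0.815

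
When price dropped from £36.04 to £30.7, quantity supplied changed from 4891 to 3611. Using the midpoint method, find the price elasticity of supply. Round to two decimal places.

%Δq = (3611 − 4891)/[(4891 + 3611)/2] = -1280/4251 ≈ -0.3011.
%Δp = (30.7 − 36.04)/[(36.04 + 30.7)/2] = -5.34/33.37 ≈ -0.1600.
Arc elasticity E = %Δq/%Δp ≈ -0.3011/-0.1600 ≈ 1.88.
|E| > 1: supply is elastic over this range.

1.88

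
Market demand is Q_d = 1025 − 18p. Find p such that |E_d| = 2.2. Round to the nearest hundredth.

39.15

Set −bp/(a − bp) = −2.2 ⇒ bp = 2.2(a − bp) ⇒ bp(1+2.2) = 2.2·a.
p = 2.2·1025/(18·3.2) ≈ 39.15.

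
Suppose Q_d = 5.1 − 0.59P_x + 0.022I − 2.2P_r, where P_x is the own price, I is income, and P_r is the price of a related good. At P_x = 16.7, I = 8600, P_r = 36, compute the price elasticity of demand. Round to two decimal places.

-0.09

Evaluating quantity at (P_x, I, P_r) gives Q_d = 5.1 − 0.59(16.7) + 0.022(8600) − 2.2(36) = 5.1 − 9.853 + 189.2 − 79.2 = 105.247.
∂Q_d/∂P_x = −0.59, so E_p = (−0.59)·(16.7/105.247) ≈ -0.09.
|E_p| < 1: demand is inelastic.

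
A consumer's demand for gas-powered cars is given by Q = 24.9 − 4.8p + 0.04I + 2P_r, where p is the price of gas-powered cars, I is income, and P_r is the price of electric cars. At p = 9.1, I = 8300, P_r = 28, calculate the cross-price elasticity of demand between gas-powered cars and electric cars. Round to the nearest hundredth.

0.15

Evaluating quantity at (p, I, P_r) gives Q = 24.9 − 4.8(9.1) + 0.04(8300) + 2(28) = 24.9 − 43.68 + 332 + 56 = 369.22.
∂Q/∂P_r = +2, so E_xy = 2·(28/369.22) ≈ 0.15.
E_xy > 0: the goods are substitutes.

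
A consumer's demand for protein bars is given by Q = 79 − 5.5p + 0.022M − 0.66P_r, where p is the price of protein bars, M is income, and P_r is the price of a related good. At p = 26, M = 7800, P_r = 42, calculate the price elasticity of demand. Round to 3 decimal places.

-1.790

Evaluating quantity at (p, M, P_r) gives Q = 79 − 5.5(26) + 0.022(7800) − 0.66(42) = 79 − 143 + 171.6 − 27.72 = 79.88.
∂Q/∂p = −5.5, so E_p = (−5.5)·(26/79.88) ≈ -1.790.
|E_p| > 1: demand is elastic.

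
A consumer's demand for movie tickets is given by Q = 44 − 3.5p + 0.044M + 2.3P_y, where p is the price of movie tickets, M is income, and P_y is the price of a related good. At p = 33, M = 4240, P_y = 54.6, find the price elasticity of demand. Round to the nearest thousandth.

Q = 44 − 3.5(33) + 0.044(4240) + 2.3(54.6) = 44 − 115.5 + 186.56 + 125.58 = 240.64.
∂Q/∂p = −3.5, so E_p = (−3.5)·(33/240.64) ≈ -0.480.
|E_p| < 1: demand is inelastic.

-0.480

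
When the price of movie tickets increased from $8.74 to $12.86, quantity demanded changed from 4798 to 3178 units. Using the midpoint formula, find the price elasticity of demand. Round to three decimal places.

-1.065

%ΔQ = (3178 − 4798)/[(4798 + 3178)/2] = -1620/3988 ≈ -0.4062.
%ΔP = (12.86 − 8.74)/[(8.74 + 12.86)/2] = 4.12/10.8 ≈ 0.3815.
Arc elasticity E = %ΔQ/%ΔP ≈ -0.4062/0.3815 ≈ -1.065.
|E| > 1: demand is elastic over this range.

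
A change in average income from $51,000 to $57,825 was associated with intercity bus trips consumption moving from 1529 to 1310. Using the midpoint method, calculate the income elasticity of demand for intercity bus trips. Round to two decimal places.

-1.23

%ΔQ = (1310 − 1529)/[(1529+1310)/2] = -219/1419.5 ≈ -0.1543.
%ΔY = (57,825 − 51,000)/[(51,000+57,825)/2] = 6825/54412.5 ≈ 0.1254.
E_I = %ΔQ/%ΔY ≈ -1.23.
E_I < 0: inferior good.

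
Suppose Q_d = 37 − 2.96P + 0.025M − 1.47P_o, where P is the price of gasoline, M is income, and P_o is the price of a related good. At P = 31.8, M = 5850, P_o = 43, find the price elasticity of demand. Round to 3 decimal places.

Q_d = 37 − 2.96(31.8) + 0.025(5850) − 1.47(43) = 37 − 94.128 + 146.25 − 63.21 = 25.912.
∂Q_d/∂P = −2.96, so E_p = (−2.96)·(31.8/25.912) ≈ -3.633.
|E_p| > 1: demand is elastic.

-3.633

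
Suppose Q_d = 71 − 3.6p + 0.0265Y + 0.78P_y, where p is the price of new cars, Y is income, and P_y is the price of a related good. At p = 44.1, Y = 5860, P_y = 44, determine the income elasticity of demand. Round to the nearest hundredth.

Q_d = 71 − 3.6(44.1) + 0.0265(5860) + 0.78(44) = 71 − 158.76 + 155.29 + 34.32 = 101.85.
∂Q_d/∂Y = +0.0265, so E_I = 0.0265·(5860/101.85) ≈ 1.52.
E_I > 1: normal good (luxury).

1.52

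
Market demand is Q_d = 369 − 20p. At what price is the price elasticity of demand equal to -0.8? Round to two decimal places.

8.20

Set −bp/(a − bp) = −0.8 ⇒ bp = 0.8(a − bp) ⇒ bp(1+0.8) = 0.8·a.
p = 0.8·369/(20·1.8) = 8.20.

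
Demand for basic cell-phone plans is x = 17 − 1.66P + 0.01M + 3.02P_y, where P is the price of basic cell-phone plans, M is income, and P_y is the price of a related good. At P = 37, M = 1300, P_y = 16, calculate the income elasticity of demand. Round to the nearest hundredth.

Substituting, x = 17 − 1.66(37) + 0.01(1300) + 3.02(16) = 17 − 61.42 + 13 + 48.32 = 16.9.
∂x/∂M = +0.01, so E_I = 0.01·(1300/16.9) ≈ 0.77.
E_I ∈ (0,1): normal good (necessity).

0.77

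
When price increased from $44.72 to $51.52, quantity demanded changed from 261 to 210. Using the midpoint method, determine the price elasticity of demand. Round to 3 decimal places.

-1.532

%Δq = (210 − 261)/[(261 + 210)/2] = -51/235.5 ≈ -0.2166.
%Δp = (51.52 − 44.72)/[(44.72 + 51.52)/2] = 6.8/48.12 ≈ 0.1413.
Arc elasticity E = %Δq/%Δp ≈ -0.2166/0.1413 ≈ -1.532.
|E| > 1: demand is elastic over this range.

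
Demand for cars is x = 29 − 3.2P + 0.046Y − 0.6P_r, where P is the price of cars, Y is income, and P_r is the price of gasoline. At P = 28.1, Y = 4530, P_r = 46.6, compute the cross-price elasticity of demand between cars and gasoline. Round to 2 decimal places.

-0.23

x = 29 − 3.2(28.1) + 0.046(4530) − 0.6(46.6) = 29 − 89.92 + 208.38 − 27.96 = 119.5.
∂x/∂P_r = −0.6, so E_xy = -0.6·(46.6/119.5) ≈ -0.23.
E_xy < 0: the goods are complements.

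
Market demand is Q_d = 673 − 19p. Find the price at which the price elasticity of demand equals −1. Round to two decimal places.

For linear demand Q_d = a − bp, E = −bp/(a − bp). |E| = 1 ⇒ bp = a − bp ⇒ p = a/(2b).
p = 673/(2·19) ≈ 17.71.

17.71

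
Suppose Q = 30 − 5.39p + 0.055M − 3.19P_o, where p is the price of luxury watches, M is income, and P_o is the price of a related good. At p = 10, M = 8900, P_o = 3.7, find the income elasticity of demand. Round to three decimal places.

Evaluating quantity at (p, M, P_o) gives Q = 30 − 5.39(10) + 0.055(8900) − 3.19(3.7) = 30 − 53.9 + 489.5 − 11.803 = 453.797.
∂Q/∂M = +0.055, so E_I = 0.055·(8900/453.797) ≈ 1.079.
E_I > 1: normal good (luxury).

1.079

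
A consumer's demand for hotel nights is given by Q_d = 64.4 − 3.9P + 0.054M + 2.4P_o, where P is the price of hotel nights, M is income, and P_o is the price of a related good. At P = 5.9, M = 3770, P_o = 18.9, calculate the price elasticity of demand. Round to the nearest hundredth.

Substituting, Q_d = 64.4 − 3.9(5.9) + 0.054(3770) + 2.4(18.9) = 64.4 − 23.01 + 203.58 + 45.36 = 290.33.
∂Q_d/∂P = −3.9, so E_p = (−3.9)·(5.9/290.33) ≈ -0.08.
|E_p| < 1: demand is inelastic.

-0.08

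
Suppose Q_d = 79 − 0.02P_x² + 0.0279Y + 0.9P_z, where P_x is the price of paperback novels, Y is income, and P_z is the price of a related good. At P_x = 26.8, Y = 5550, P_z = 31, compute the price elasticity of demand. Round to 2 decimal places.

-0.12

Substituting, Q_d = 79 − 0.02(26.8)² + 0.0279(5550) + 0.9(31) = 79 − 14.3648 + 154.845 + 27.9 = 247.3802.
∂Q_d/∂P_x = −2·0.02·P_x = -1.072, so E_p = -1.072·(26.8/247.3802) ≈ -0.12.
|E_p| < 1: demand is inelastic.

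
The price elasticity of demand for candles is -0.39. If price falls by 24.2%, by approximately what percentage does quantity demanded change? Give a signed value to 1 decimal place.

%ΔQ ≈ E × %ΔP = (-0.39) × (-24.2%) ≈ 9.4%.

9.4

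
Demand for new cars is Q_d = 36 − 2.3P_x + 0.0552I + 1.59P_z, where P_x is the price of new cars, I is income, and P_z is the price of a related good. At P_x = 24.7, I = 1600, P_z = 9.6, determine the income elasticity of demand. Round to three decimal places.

1.067

At the given point, Q_d = 36 − 2.3(24.7) + 0.0552(1600) + 1.59(9.6) = 36 − 56.81 + 88.32 + 15.264 = 82.774.
∂Q_d/∂I = +0.0552, so E_I = 0.0552·(1600/82.774) ≈ 1.067.
E_I > 1: normal good (luxury).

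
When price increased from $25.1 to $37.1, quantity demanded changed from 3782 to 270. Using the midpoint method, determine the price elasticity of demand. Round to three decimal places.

-4.493

%ΔQ = (270 − 3782)/[(3782 + 270)/2] = -3512/2026 ≈ -1.7335.
%ΔP = (37.1 − 25.1)/[(25.1 + 37.1)/2] = 12/31.1 ≈ 0.3859.
Arc elasticity E = %ΔQ/%ΔP ≈ -1.7335/0.3859 ≈ -4.493.
|E| > 1: demand is elastic over this range.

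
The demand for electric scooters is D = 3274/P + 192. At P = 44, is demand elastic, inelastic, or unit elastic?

At P = 44, D = 266.4091.
dD/dP = −3274/P² = −1.6911.
Point elasticity E = (dD/dP)·(P/D) = -1.6911 × 44/266.4091 ≈ -0.279.
|E| ≈ 0.279 < 1, so demand is inelastic.

inelastic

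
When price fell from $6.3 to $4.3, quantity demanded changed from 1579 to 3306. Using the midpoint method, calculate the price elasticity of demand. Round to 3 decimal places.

-1.874

%Δq = (3306 − 1579)/[(1579 + 3306)/2] = 1727/2442.5 ≈ 0.7071.
%ΔP = (4.3 − 6.3)/[(6.3 + 4.3)/2] = -2/5.3 ≈ -0.3774.
Arc elasticity E = %Δq/%ΔP ≈ 0.7071/-0.3774 ≈ -1.874.
|E| > 1: demand is elastic over this range.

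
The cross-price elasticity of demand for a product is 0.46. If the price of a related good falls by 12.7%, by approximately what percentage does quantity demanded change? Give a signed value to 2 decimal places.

-5.84

%ΔQ ≈ E × %ΔP_y = (0.46) × (-12.7%) ≈ -5.84%.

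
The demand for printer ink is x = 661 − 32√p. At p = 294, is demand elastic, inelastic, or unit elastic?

elastic

At p = 294, x = 112.3143.
dx/dp = −32/(2√p) = −32/(2·17.1464).
Point elasticity E = (dx/dp)·(p/x) = -0.9331 × 294/112.3143 ≈ -2.443.
|E| ≈ 2.443 > 1, so demand is elastic.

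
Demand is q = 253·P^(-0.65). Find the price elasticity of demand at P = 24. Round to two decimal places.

For a Cobb–Douglas (constant-elasticity) form q = A·P^α·…, the elasticity with respect to P equals the exponent α at every point.
Here the exponent on P is -0.65, so the price elasticity of demand is -0.65.

-0.65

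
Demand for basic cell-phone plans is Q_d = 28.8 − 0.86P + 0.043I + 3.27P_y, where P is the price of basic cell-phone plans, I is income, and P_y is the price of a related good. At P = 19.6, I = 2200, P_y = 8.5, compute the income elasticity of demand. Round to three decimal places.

0.704

At the given point, Q_d = 28.8 − 0.86(19.6) + 0.043(2200) + 3.27(8.5) = 28.8 − 16.856 + 94.6 + 27.795 = 134.339.
∂Q_d/∂I = +0.043, so E_I = 0.043·(2200/134.339) ≈ 0.704.
E_I ∈ (0,1): normal good (necessity).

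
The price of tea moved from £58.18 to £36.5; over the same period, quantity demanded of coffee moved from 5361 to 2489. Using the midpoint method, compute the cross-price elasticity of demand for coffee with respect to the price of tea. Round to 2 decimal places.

%ΔQ_x = (2489 − 5361)/[(5361+2489)/2] = -2872/3925 ≈ -0.7317.
%ΔP_y = (36.5 − 58.18)/[(58.18+36.5)/2] ≈ -0.4580.
E_xy = -0.7317/-0.4580 ≈ 1.60.
E_xy > 0, so coffee and tea are substitutes.

1.60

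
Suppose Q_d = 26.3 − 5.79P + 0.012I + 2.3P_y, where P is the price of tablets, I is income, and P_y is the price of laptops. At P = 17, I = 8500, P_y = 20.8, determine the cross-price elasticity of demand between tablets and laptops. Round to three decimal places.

0.616

Evaluating quantity at (P, I, P_y) gives Q_d = 26.3 − 5.79(17) + 0.012(8500) + 2.3(20.8) = 26.3 − 98.43 + 102 + 47.84 = 77.71.
∂Q_d/∂P_y = +2.3, so E_xy = 2.3·(20.8/77.71) ≈ 0.616.
E_xy > 0: the goods are substitutes.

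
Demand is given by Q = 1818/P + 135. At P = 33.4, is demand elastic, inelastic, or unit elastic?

At P = 33.4, Q = 189.4311.
dQ/dP = −1818/P² = −1.6297.
Point elasticity E = (dQ/dP)·(P/Q) = -1.6297 × 33.4/189.4311 ≈ -0.287.
|E| ≈ 0.287 < 1, so demand is inelastic.

inelastic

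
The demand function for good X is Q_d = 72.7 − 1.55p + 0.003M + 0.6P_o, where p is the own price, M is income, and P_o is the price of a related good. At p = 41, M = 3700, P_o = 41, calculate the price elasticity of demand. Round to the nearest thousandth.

-1.417

First evaluate Q_d: 72.7 − 1.55(41) + 0.003(3700) + 0.6(41) = 72.7 − 63.55 + 11.1 + 24.6 = 44.85.
∂Q_d/∂p = −1.55, so E_p = (−1.55)·(41/44.85) ≈ -1.417.
|E_p| > 1: demand is elastic.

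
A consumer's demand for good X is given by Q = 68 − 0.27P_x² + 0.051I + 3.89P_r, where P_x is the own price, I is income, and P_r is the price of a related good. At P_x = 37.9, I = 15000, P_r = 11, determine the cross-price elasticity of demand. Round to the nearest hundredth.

0.09

At the given point, Q = 68 − 0.27(37.9)² + 0.051(15000) + 3.89(11) = 68 − 387.8307 + 765 + 42.79 = 487.9593.
∂Q/∂P_r = +3.89, so E_xy = 3.89·(11/487.9593) ≈ 0.09.
E_xy > 0: the goods are substitutes.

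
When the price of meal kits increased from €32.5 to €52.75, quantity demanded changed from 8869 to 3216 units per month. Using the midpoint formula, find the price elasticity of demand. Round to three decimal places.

%ΔQ = (3216 − 8869)/[(8869 + 3216)/2] = -5653/6042.5 ≈ -0.9355.
%ΔP = (52.75 − 32.5)/[(32.5 + 52.75)/2] = 20.25/42.625 ≈ 0.4751.
Arc elasticity E = %ΔQ/%ΔP ≈ -0.9355/0.4751 ≈ -1.969.
|E| > 1: demand is elastic over this range.

-1.969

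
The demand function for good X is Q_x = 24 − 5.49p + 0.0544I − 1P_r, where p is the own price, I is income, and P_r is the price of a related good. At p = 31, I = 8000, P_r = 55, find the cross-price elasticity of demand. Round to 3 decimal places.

Evaluating quantity at (p, I, P_r) gives Q_x = 24 − 5.49(31) + 0.0544(8000) − 1(55) = 24 − 170.19 + 435.2 − 55 = 234.01.
∂Q_x/∂P_r = −1, so E_xy = -1·(55/234.01) ≈ -0.235.
E_xy < 0: the goods are complements.

-0.235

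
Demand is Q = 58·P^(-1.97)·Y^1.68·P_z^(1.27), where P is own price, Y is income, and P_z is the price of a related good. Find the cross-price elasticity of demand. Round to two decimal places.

1.27

For a Cobb–Douglas (constant-elasticity) form Q = A·P_z^α·…, the elasticity with respect to P_z equals the exponent α at every point.
Here the exponent on P_z is 1.27, so the cross-price elasticity of demand is 1.27.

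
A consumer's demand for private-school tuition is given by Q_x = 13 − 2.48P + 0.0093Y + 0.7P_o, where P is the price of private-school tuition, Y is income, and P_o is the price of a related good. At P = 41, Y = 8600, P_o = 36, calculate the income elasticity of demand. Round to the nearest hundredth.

4.85

First evaluate Q_x: 13 − 2.48(41) + 0.0093(8600) + 0.7(36) = 13 − 101.68 + 79.98 + 25.2 = 16.5.
∂Q_x/∂Y = +0.0093, so E_I = 0.0093·(8600/16.5) ≈ 4.85.
E_I > 1: normal good (luxury).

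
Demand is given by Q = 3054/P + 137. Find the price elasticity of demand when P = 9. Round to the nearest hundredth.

At P = 9, Q = 476.3333.
dQ/dP = −3054/P² = −37.7037.
Point elasticity E = (dQ/dP)·(P/Q) = -37.7037 × 9/476.3333 ≈ -0.71.
|E| < 1, so demand is inelastic at this price.

-0.71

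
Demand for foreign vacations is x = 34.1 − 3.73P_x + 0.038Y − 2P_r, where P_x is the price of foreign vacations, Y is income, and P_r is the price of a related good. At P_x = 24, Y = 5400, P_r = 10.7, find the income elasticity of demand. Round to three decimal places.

Evaluating quantity at (P_x, Y, P_r) gives x = 34.1 − 3.73(24) + 0.038(5400) − 2(10.7) = 34.1 − 89.52 + 205.2 − 21.4 = 128.38.
∂x/∂Y = +0.038, so E_I = 0.038·(5400/128.38) ≈ 1.598.
E_I > 1: normal good (luxury).

1.598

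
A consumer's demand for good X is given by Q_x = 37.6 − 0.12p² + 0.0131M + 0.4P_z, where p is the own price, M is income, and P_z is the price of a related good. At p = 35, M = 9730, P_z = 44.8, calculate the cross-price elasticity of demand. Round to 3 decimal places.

Q_x = 37.6 − 0.12(35)² + 0.0131(9730) + 0.4(44.8) = 37.6 − 147 + 127.463 + 17.92 = 35.983.
∂Q_x/∂P_z = +0.4, so E_xy = 0.4·(44.8/35.983) ≈ 0.498.
E_xy > 0: the goods are substitutes.

0.498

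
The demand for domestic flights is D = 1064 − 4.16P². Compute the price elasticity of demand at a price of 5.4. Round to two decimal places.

-0.26

At P = 5.4, D = 942.6944.
dD/dP = −2·4.16·P = −44.928.
Point elasticity E = (dD/dP)·(P/D) = -44.928 × 5.4/942.6944 ≈ -0.26.
|E| < 1, so demand is inelastic at this price.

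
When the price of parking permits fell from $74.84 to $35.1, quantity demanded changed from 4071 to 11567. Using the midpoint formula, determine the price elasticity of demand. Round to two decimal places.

-1.33

%ΔQ = (11567 − 4071)/[(4071 + 11567)/2] = 7496/7819 ≈ 0.9587.
%Δp = (35.1 − 74.84)/[(74.84 + 35.1)/2] = -39.74/54.97 ≈ -0.7229.
Arc elasticity E = %ΔQ/%Δp ≈ 0.9587/-0.7229 ≈ -1.33.
|E| > 1: demand is elastic over this range.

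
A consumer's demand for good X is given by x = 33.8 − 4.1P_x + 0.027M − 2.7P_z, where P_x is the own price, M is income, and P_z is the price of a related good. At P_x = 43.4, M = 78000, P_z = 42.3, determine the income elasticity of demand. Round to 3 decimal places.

At the given point, x = 33.8 − 4.1(43.4) + 0.027(78000) − 2.7(42.3) = 33.8 − 177.94 + 2106 − 114.21 = 1847.65.
∂x/∂M = +0.027, so E_I = 0.027·(78000/1847.65) ≈ 1.140.
E_I > 1: normal good (luxury).

1.140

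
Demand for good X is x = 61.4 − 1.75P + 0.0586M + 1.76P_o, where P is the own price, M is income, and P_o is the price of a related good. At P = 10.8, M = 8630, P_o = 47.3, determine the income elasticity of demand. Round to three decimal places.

Evaluating quantity at (P, M, P_o) gives x = 61.4 − 1.75(10.8) + 0.0586(8630) + 1.76(47.3) = 61.4 − 18.9 + 505.718 + 83.248 = 631.466.
∂x/∂M = +0.0586, so E_I = 0.0586·(8630/631.466) ≈ 0.801.
E_I ∈ (0,1): normal good (necessity).

0.801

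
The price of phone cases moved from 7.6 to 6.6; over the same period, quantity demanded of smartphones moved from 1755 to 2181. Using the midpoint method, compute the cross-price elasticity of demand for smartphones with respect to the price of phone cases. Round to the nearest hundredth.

-1.54

%ΔQ_x = (2181 − 1755)/[(1755+2181)/2] = 426/1968 ≈ 0.2165.
%ΔP_y = (6.6 − 7.6)/[(7.6+6.6)/2] ≈ -0.1408.
E_xy = 0.2165/-0.1408 ≈ -1.54.
E_xy < 0, so smartphones and phone cases are complements.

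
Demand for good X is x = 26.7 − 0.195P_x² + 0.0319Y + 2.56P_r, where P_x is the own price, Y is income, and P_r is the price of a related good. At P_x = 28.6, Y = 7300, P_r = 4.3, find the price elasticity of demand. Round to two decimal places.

At the given point, x = 26.7 − 0.195(28.6)² + 0.0319(7300) + 2.56(4.3) = 26.7 − 159.5022 + 232.87 + 11.008 = 111.0758.
∂x/∂P_x = −2·0.195·P_x = -11.154, so E_p = -11.154·(28.6/111.0758) ≈ -2.87.
|E_p| > 1: demand is elastic.

-2.87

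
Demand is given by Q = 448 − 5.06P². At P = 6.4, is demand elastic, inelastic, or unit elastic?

At P = 6.4, Q = 240.7424.
dQ/dP = −2·5.06·P = −64.768.
Point elasticity E = (dQ/dP)·(P/Q) = -64.768 × 6.4/240.7424 ≈ -1.722.
|E| ≈ 1.722 > 1, so demand is elastic.

elastic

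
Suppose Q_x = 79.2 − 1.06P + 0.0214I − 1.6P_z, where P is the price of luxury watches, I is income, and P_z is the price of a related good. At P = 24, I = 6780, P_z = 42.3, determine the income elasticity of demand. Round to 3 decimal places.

Evaluating quantity at (P, I, P_z) gives Q_x = 79.2 − 1.06(24) + 0.0214(6780) − 1.6(42.3) = 79.2 − 25.44 + 145.092 − 67.68 = 131.172.
∂Q_x/∂I = +0.0214, so E_I = 0.0214·(6780/131.172) ≈ 1.106.
E_I > 1: normal good (luxury).

1.106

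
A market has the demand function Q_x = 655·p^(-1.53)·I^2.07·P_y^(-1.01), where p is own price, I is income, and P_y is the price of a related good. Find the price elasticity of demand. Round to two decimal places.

For a Cobb–Douglas (constant-elasticity) form Q_x = A·p^α·…, the elasticity with respect to p equals the exponent α at every point.
Here the exponent on p is -1.53, so the price elasticity of demand is -1.53.

-1.53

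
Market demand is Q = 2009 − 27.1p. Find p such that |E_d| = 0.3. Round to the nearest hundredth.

17.11

Set −bp/(a − bp) = −0.3 ⇒ bp = 0.3(a − bp) ⇒ bp(1+0.3) = 0.3·a.
p = 0.3·2009/(27.1·1.3) ≈ 17.11.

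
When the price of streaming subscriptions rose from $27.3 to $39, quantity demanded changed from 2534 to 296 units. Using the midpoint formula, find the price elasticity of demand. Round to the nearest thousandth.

-4.481

%ΔQ = (296 − 2534)/[(2534 + 296)/2] = -2238/1415 ≈ -1.5816.
%ΔP = (39 − 27.3)/[(27.3 + 39)/2] = 11.7/33.15 ≈ 0.3529.
Arc elasticity E = %ΔQ/%ΔP ≈ -1.5816/0.3529 ≈ -4.481.
|E| > 1: demand is elastic over this range.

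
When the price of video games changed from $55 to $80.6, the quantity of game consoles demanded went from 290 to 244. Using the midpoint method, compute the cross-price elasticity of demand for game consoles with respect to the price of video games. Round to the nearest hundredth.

-0.46

%ΔQ_x = (244 − 290)/[(290+244)/2] = -46/267 ≈ -0.1723.
%ΔP_y = (80.6 − 55)/[(55+80.6)/2] ≈ 0.3776.
E_xy = -0.1723/0.3776 ≈ -0.46.
E_xy < 0, so game consoles and video games are complements.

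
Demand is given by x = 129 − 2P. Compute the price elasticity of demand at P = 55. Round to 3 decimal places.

At P = 55, x = 19.
dx/dP = −2.
Point elasticity E = (dx/dP)·(P/x) = -2 × 55/19 ≈ -5.789.
|E| > 1, so demand is elastic at this price.

-5.789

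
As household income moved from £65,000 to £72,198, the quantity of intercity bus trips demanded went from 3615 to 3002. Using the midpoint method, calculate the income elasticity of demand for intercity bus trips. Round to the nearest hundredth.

-1.77

%ΔQ = (3002 − 3615)/[(3615+3002)/2] = -613/3308.5 ≈ -0.1853.
%ΔY = (72,198 − 65,000)/[(65,000+72,198)/2] = 7198/68599 ≈ 0.1049.
E_I = %ΔQ/%ΔY ≈ -1.77.
E_I < 0: inferior good.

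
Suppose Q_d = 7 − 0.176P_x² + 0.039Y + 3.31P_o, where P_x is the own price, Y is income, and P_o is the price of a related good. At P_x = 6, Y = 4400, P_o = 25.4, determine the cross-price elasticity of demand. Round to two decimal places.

At the given point, Q_d = 7 − 0.176(6)² + 0.039(4400) + 3.31(25.4) = 7 − 6.336 + 171.6 + 84.074 = 256.338.
∂Q_d/∂P_o = +3.31, so E_xy = 3.31·(25.4/256.338) ≈ 0.33.
E_xy > 0: the goods are substitutes.

0.33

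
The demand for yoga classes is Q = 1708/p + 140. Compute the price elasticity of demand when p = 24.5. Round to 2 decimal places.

-0.33

At p = 24.5, Q = 209.7143.
dQ/dp = −1708/p² = −2.8455.
Point elasticity E = (dQ/dp)·(p/Q) = -2.8455 × 24.5/209.7143 ≈ -0.33.
|E| < 1, so demand is inelastic at this price.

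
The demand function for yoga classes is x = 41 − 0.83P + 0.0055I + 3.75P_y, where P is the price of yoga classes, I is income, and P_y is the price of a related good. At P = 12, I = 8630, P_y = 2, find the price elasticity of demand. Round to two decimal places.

-0.12

Evaluating quantity at (P, I, P_y) gives x = 41 − 0.83(12) + 0.0055(8630) + 3.75(2) = 41 − 9.96 + 47.465 + 7.5 = 86.005.
∂x/∂P = −0.83, so E_p = (−0.83)·(12/86.005) ≈ -0.12.
|E_p| < 1: demand is inelastic.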